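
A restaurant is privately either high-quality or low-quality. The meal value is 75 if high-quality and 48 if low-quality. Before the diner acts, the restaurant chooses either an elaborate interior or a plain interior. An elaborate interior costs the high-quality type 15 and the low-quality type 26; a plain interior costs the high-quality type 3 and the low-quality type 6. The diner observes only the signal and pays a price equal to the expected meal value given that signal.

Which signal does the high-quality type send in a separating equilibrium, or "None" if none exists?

None

Try high-quality → elaborate interior, low-quality → plain interior:
  If types separate, elaborate interior earns payment 75 and plain interior earns 48.
  High-quality: elaborate interior gives 75 − 15 = 60; plain interior gives 48 − 3 = 45. No deviation. ✓
  Low-quality: plain interior gives 48 − 6 = 42; elaborate interior gives 75 − 26 = 49. Would deviate. ✗
Try high-quality → plain interior, low-quality → elaborate interior:
  If types separate, plain interior earns payment 75 and elaborate interior earns 48.
  High-quality: plain interior gives 75 − 3 = 72; elaborate interior gives 48 − 15 = 33. No deviation. ✓
  Low-quality: elaborate interior gives 48 − 26 = 22; plain interior gives 75 − 6 = 69. Would deviate. ✗
Neither assignment is incentive-compatible.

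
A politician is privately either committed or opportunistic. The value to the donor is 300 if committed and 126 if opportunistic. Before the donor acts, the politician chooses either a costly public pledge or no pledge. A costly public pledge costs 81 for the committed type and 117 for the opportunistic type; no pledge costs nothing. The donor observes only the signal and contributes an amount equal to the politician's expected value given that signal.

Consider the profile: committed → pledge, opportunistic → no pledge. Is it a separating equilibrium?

No

Under separation the donor infers type exactly: pledge → committed (pays 300), no pledge → opportunistic (pays 126).
Committed: pledge gives 300 − 81 = 219; no pledge gives 126 − 0 = 126. No deviation. ✓
Opportunistic: no pledge gives 126 − 0 = 126; pledge gives 300 − 117 = 183. Would deviate. ✗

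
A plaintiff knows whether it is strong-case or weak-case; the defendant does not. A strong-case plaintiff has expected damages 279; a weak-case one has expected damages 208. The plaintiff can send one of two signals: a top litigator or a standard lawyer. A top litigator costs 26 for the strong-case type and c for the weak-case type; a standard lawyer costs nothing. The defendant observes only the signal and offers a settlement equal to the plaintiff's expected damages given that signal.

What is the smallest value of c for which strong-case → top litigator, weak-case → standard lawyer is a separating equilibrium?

71

Under separation: top litigator → strong-case (pays 279); standard lawyer → weak-case (pays 208).
Strong-case: 279 − 26 = 253 ≥ 208 − 0 = 208. Holds regardless of c. ✓
Weak-case: 208 − 0 ≥ 279 − c, so c ≥ 279 − 208 = 71.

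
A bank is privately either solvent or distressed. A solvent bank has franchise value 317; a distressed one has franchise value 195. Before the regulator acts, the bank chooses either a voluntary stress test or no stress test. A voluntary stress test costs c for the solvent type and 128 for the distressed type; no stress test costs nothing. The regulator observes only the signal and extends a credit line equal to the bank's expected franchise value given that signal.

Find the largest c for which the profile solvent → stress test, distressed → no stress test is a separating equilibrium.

Under separation: stress test → solvent (pays 317); no stress test → distressed (pays 195).
Distressed: 195 − 0 = 195 ≥ 317 − 128 = 189. Holds regardless of c. ✓
Solvent: 317 − c ≥ 195 − 0, so c ≤ 317 − 195 = 122.

122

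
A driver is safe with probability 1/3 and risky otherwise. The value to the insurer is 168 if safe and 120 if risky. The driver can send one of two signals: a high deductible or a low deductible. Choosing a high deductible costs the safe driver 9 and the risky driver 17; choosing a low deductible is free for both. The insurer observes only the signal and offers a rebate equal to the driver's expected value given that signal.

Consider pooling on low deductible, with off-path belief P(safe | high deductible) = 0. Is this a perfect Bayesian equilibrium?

At the pooled signal (low deductible) the insurer holds the prior 1/3 and pays 1/3·168 + 2/3·120 = 136. Off-path (high deductible) belief 0 gives 0·168 + 1·120 = 120.
Safe: low deductible gives 136 − 0 = 136; high deductible gives 120 − 9 = 111. Stays. ✓
Risky: low deductible gives 136 − 0 = 136; high deductible gives 120 − 17 = 103. Stays. ✓

Yes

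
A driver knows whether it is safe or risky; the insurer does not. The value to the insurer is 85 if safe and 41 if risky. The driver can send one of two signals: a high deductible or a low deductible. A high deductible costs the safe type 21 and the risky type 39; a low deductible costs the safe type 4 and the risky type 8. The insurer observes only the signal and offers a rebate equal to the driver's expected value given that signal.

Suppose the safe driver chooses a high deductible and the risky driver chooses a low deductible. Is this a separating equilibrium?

No

If types separate, high deductible earns payment 85 and low deductible earns 41.
Safe: high deductible gives 85 − 21 = 64; low deductible gives 41 − 4 = 37. No deviation. ✓
Risky: low deductible gives 41 − 8 = 33; high deductible gives 85 − 39 = 46. Would deviate. ✗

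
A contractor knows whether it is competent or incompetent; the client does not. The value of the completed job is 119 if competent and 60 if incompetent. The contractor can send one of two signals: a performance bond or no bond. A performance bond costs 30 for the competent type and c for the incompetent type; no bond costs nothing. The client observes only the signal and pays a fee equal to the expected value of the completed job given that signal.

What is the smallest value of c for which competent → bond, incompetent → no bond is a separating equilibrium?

Under separation: bond → competent (pays 119); no bond → incompetent (pays 60).
Competent: 119 − 30 = 89 ≥ 60 − 0 = 60. Holds regardless of c. ✓
Incompetent: 60 − 0 ≥ 119 − c, so c ≥ 119 − 60 = 59.

59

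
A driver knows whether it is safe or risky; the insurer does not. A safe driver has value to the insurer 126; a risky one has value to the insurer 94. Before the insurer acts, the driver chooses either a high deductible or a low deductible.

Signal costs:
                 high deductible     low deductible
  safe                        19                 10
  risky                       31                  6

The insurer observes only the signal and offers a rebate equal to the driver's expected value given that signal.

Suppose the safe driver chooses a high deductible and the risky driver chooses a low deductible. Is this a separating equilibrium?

No

Under separation the insurer infers type exactly: high deductible → safe (pays 126), low deductible → risky (pays 94).
Safe: high deductible gives 126 − 19 = 107; low deductible gives 94 − 10 = 84. No deviation. ✓
Risky: low deductible gives 94 − 6 = 88; high deductible gives 126 − 31 = 95. Would deviate. ✗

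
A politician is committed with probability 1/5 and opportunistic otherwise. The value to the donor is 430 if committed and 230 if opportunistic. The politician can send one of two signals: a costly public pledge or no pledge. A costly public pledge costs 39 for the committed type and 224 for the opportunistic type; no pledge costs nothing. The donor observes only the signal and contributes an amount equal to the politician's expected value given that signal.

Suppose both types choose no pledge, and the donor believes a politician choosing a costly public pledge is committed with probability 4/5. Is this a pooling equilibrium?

No

At the pooled signal (no pledge) the donor holds the prior 1/5 and pays 1/5·430 + 4/5·230 = 270. Off-path (pledge) belief 4/5 gives 4/5·430 + 1/5·230 = 390.
Committed: no pledge gives 270 − 0 = 270; pledge gives 390 − 39 = 351. Deviates. ✗
Opportunistic: no pledge gives 270 − 0 = 270; pledge gives 390 − 224 = 166. Stays. ✓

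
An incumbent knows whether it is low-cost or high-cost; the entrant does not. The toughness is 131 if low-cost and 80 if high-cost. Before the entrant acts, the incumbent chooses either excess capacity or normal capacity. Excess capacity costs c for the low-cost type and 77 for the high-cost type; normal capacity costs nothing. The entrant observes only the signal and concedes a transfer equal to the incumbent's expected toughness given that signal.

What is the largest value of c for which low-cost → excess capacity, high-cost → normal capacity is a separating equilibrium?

51

Under separation: excess capacity → low-cost (pays 131); normal capacity → high-cost (pays 80).
High-cost: 80 − 0 = 80 ≥ 131 − 77 = 54. Holds regardless of c. ✓
Low-cost: 131 − c ≥ 80 − 0, so c ≤ 131 − 80 = 51.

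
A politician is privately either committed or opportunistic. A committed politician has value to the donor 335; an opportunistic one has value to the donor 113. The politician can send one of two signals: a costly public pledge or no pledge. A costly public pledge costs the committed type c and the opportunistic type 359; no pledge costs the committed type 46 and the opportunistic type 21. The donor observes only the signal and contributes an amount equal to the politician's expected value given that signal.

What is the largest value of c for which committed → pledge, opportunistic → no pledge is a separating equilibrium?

268

Under separation: pledge → committed (pays 335); no pledge → opportunistic (pays 113).
Opportunistic: 113 − 21 = 92 ≥ 335 − 359 = -24. Holds regardless of c. ✓
Committed: 335 − c ≥ 113 − 46, so c ≤ 335 − 67 = 268.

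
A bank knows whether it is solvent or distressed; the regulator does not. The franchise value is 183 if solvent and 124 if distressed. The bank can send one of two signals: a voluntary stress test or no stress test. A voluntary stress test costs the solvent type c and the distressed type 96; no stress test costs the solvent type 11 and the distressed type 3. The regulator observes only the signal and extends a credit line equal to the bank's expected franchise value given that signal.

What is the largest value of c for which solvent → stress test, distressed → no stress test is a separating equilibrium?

70

Under separation: stress test → solvent (pays 183); no stress test → distressed (pays 124).
Distressed: 124 − 3 = 121 ≥ 183 − 96 = 87. Holds regardless of c. ✓
Solvent: 183 − c ≥ 124 − 11, so c ≤ 183 − 113 = 70.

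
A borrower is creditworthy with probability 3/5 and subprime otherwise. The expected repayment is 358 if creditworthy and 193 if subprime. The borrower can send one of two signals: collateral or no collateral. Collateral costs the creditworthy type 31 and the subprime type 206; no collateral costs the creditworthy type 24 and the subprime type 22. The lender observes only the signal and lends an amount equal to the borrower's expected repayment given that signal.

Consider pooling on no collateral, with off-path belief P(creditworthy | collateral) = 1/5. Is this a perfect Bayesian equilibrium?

Yes

On the equilibrium path (no collateral) the lender holds the prior 3/5 and pays 3/5·358 + 2/5·193 = 292. Off-path (collateral) belief 1/5 gives 1/5·358 + 4/5·193 = 226.
Creditworthy: no collateral gives 292 − 24 = 268; collateral gives 226 − 31 = 195. Stays. ✓
Subprime: no collateral gives 292 − 22 = 270; collateral gives 226 − 206 = 20. Stays. ✓
Beliefs are Bayes-consistent on-path and both types best-respond.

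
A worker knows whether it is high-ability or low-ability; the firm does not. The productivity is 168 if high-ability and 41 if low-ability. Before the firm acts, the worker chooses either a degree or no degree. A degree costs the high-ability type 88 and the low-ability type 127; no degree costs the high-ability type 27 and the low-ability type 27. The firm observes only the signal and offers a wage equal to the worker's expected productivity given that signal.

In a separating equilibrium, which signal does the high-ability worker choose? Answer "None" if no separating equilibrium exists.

Try high-ability → degree, low-ability → no degree:
  If types separate, degree earns payment 168 and no degree earns 41.
  High-ability: degree gives 168 − 88 = 80; no degree gives 41 − 27 = 14. No deviation. ✓
  Low-ability: no degree gives 41 − 27 = 14; degree gives 168 − 127 = 41. Would deviate. ✗
Try high-ability → no degree, low-ability → degree:
  If types separate, no degree earns payment 168 and degree earns 41.
  High-ability: no degree gives 168 − 27 = 141; degree gives 41 − 88 = -47. No deviation. ✓
  Low-ability: degree gives 41 − 127 = -86; no degree gives 168 − 27 = 141. Would deviate. ✗
Neither assignment is incentive-compatible.

None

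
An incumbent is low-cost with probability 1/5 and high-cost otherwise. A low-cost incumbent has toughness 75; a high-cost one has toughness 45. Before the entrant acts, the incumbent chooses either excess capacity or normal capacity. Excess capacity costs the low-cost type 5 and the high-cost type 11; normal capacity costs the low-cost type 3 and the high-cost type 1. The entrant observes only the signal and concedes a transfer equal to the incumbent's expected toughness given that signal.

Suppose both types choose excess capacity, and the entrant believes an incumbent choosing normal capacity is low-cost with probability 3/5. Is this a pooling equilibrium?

No

At the pooled signal (excess capacity) the entrant holds the prior 1/5 and pays 1/5·75 + 4/5·45 = 51. Off-path (normal capacity) belief 3/5 gives 3/5·75 + 2/5·45 = 63.
Low-cost: excess capacity gives 51 − 5 = 46; normal capacity gives 63 − 3 = 60. Deviates. ✗
High-cost: excess capacity gives 51 − 11 = 40; normal capacity gives 63 − 1 = 62. Deviates. ✗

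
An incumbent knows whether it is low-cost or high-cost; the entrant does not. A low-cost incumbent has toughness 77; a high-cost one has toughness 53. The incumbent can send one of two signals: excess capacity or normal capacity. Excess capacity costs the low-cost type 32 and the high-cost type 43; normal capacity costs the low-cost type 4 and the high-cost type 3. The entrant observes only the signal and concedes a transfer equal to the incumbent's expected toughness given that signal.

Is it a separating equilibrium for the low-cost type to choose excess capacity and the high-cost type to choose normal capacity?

If types separate, excess capacity earns payment 77 and normal capacity earns 53.
Low-cost: excess capacity gives 77 − 32 = 45; normal capacity gives 53 − 4 = 49. Would deviate. ✗
High-cost: normal capacity gives 53 − 3 = 50; excess capacity gives 77 − 43 = 34. No deviation. ✓

No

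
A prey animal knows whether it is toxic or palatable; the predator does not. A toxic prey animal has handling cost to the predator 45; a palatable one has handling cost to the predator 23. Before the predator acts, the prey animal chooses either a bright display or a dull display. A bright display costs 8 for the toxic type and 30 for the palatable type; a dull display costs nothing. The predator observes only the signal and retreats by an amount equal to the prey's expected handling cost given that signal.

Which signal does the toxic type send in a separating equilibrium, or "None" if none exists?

bright display

Try toxic → bright display, palatable → dull display:
  If types separate, bright display earns payment 45 and dull display earns 23.
  Toxic: bright display gives 45 − 8 = 37; dull display gives 23 − 0 = 23. No deviation. ✓
  Palatable: dull display gives 23 − 0 = 23; bright display gives 45 − 30 = 15. No deviation. ✓
Both hold — the toxic type sends bright display.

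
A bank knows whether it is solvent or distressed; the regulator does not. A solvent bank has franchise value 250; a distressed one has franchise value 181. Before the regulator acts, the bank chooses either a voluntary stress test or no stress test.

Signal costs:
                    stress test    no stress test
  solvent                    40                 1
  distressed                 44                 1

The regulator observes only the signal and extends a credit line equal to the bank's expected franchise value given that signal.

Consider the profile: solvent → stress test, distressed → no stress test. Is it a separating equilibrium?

Under separation the regulator infers type exactly: stress test → solvent (pays 250), no stress test → distressed (pays 181).
Solvent: stress test gives 250 − 40 = 210; no stress test gives 181 − 1 = 180. No deviation. ✓
Distressed: no stress test gives 181 − 1 = 180; stress test gives 250 − 44 = 206. Would deviate. ✗

No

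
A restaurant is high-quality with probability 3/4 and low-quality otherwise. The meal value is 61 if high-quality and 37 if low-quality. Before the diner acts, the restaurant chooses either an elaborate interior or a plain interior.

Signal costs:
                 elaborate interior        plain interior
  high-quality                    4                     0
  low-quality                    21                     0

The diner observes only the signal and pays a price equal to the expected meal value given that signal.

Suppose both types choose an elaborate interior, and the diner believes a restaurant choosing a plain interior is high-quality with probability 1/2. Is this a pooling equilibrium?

No

On the equilibrium path (elaborate interior) the diner holds the prior 3/4 and pays 3/4·61 + 1/4·37 = 55. Off-path (plain interior) belief 1/2 gives 1/2·61 + 1/2·37 = 49.
High-quality: elaborate interior gives 55 − 4 = 51; plain interior gives 49 − 0 = 49. Stays. ✓
Low-quality: elaborate interior gives 55 − 21 = 34; plain interior gives 49 − 0 = 49. Deviates. ✗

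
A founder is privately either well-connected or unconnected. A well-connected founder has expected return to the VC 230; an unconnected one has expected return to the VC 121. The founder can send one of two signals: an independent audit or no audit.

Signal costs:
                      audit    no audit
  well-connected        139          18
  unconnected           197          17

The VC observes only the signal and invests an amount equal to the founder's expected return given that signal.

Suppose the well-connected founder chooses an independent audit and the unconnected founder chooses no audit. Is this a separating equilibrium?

Under separation the VC infers type exactly: audit → well-connected (pays 230), no audit → unconnected (pays 121).
Well-connected: audit gives 230 − 139 = 91; no audit gives 121 − 18 = 103. Would deviate. ✗
Unconnected: no audit gives 121 − 17 = 104; audit gives 230 − 197 = 33. No deviation. ✓

No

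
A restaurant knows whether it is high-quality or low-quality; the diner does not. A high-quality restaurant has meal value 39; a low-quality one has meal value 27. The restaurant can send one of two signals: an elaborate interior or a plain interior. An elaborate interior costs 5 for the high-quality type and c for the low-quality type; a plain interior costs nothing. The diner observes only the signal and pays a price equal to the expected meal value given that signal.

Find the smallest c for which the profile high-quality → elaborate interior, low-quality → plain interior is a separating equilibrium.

Under separation: elaborate interior → high-quality (pays 39); plain interior → low-quality (pays 27).
High-quality: 39 − 5 = 34 ≥ 27 − 0 = 27. Holds regardless of c. ✓
Low-quality: 27 − 0 ≥ 39 − c, so c ≥ 39 − 27 = 12.

12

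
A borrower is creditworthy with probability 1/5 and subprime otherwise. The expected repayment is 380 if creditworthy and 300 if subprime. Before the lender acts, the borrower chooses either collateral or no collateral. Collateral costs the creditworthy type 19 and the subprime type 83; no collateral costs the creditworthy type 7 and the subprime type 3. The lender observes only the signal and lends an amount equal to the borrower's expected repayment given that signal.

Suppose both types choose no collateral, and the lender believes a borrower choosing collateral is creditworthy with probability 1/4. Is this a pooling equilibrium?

On the equilibrium path (no collateral) the lender holds the prior 1/5 and pays 1/5·380 + 4/5·300 = 316. Off-path (collateral) belief 1/4 gives 1/4·380 + 3/4·300 = 320.
Creditworthy: no collateral gives 316 − 7 = 309; collateral gives 320 − 19 = 301. Stays. ✓
Subprime: no collateral gives 316 − 3 = 313; collateral gives 320 − 83 = 237. Stays. ✓
Beliefs are Bayes-consistent on-path and both types best-respond.

Yes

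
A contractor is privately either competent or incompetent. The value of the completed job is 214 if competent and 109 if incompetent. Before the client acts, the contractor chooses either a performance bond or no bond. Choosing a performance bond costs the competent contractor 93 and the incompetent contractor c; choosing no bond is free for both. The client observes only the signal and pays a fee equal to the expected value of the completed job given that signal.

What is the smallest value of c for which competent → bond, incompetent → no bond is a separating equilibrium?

105

Under separation: bond → competent (pays 214); no bond → incompetent (pays 109).
Competent: 214 − 93 = 121 ≥ 109 − 0 = 109. Holds regardless of c. ✓
Incompetent: 109 − 0 ≥ 214 − c, so c ≥ 214 − 109 = 105.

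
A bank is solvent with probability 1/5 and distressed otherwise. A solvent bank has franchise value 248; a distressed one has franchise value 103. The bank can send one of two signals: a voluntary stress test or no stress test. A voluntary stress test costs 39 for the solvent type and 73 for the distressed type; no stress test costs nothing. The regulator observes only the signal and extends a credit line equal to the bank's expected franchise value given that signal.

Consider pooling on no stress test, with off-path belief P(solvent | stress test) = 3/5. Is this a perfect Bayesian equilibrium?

On the equilibrium path (no stress test) the regulator holds the prior 1/5 and pays 1/5·248 + 4/5·103 = 132. Off-path (stress test) belief 3/5 gives 3/5·248 + 2/5·103 = 190.
Solvent: no stress test gives 132 − 0 = 132; stress test gives 190 − 39 = 151. Deviates. ✗
Distressed: no stress test gives 132 − 0 = 132; stress test gives 190 − 73 = 117. Stays. ✓

No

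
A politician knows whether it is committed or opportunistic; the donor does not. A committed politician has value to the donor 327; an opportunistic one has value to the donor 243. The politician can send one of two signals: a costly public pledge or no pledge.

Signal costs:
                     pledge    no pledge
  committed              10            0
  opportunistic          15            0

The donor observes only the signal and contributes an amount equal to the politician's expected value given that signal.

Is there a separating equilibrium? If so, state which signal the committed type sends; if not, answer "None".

None

Try committed → pledge, opportunistic → no pledge:
  If types separate, pledge earns payment 327 and no pledge earns 243.
  Committed: pledge gives 327 − 10 = 317; no pledge gives 243 − 0 = 243. No deviation. ✓
  Opportunistic: no pledge gives 243 − 0 = 243; pledge gives 327 − 15 = 312. Would deviate. ✗
Try committed → no pledge, opportunistic → pledge:
  If types separate, no pledge earns payment 327 and pledge earns 243.
  Committed: no pledge gives 327 − 0 = 327; pledge gives 243 − 10 = 233. No deviation. ✓
  Opportunistic: pledge gives 243 − 15 = 228; no pledge gives 327 − 0 = 327. Would deviate. ✗
Neither assignment is incentive-compatible.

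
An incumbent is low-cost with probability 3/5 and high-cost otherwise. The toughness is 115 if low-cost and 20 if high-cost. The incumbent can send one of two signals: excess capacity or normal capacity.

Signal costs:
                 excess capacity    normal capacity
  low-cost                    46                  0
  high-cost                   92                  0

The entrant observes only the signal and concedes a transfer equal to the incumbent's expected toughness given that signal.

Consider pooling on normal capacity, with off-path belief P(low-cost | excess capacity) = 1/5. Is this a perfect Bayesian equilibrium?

On the equilibrium path (normal capacity) the entrant holds the prior 3/5 and pays 3/5·115 + 2/5·20 = 77. Off-path (excess capacity) belief 1/5 gives 1/5·115 + 4/5·20 = 39.
Low-cost: normal capacity gives 77 − 0 = 77; excess capacity gives 39 − 46 = -7. Stays. ✓
High-cost: normal capacity gives 77 − 0 = 77; excess capacity gives 39 − 92 = -53. Stays. ✓
Beliefs are Bayes-consistent on-path and both types best-respond.

Yes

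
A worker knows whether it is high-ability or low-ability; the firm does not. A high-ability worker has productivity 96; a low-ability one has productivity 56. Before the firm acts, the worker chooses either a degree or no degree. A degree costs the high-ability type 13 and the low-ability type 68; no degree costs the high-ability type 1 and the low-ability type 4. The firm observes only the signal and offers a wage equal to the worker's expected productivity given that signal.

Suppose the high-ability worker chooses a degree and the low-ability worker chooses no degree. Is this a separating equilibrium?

Yes

If types separate, degree earns payment 96 and no degree earns 56.
High-ability: degree gives 96 − 13 = 83; no degree gives 56 − 1 = 55. No deviation. ✓
Low-ability: no degree gives 56 − 4 = 52; degree gives 96 − 68 = 28. No deviation. ✓
Neither type gains from mimicking the other.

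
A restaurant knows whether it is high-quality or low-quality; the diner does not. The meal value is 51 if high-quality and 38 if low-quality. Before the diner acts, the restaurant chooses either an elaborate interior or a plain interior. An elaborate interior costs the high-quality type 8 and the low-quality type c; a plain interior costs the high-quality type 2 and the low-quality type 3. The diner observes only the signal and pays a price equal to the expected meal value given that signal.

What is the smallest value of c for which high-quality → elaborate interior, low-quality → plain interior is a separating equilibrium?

16

Under separation: elaborate interior → high-quality (pays 51); plain interior → low-quality (pays 38).
High-quality: 51 − 8 = 43 ≥ 38 − 2 = 36. Holds regardless of c. ✓
Low-quality: 38 − 3 ≥ 51 − c, so c ≥ 51 − 35 = 16.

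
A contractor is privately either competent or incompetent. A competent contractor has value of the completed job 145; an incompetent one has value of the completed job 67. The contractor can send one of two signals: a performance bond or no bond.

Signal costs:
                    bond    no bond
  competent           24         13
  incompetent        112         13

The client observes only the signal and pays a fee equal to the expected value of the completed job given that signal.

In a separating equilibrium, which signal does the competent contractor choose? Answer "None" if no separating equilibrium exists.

bond

Try competent → bond, incompetent → no bond:
  If types separate, bond earns payment 145 and no bond earns 67.
  Competent: bond gives 145 − 24 = 121; no bond gives 67 − 13 = 54. No deviation. ✓
  Incompetent: no bond gives 67 − 13 = 54; bond gives 145 − 112 = 33. No deviation. ✓
Both hold — the competent type sends bond.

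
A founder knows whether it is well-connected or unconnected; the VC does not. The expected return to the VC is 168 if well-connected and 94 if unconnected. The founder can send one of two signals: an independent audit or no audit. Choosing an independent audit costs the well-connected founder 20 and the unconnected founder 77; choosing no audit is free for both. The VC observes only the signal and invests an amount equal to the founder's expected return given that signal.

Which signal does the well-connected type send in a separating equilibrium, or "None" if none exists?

Try well-connected → audit, unconnected → no audit:
  Under separation the VC infers type exactly: audit → well-connected (pays 168), no audit → unconnected (pays 94).
  Well-connected: audit gives 168 − 20 = 148; no audit gives 94 − 0 = 94. No deviation. ✓
  Unconnected: no audit gives 94 − 0 = 94; audit gives 168 − 77 = 91. No deviation. ✓
Both hold — the well-connected type sends audit.

audit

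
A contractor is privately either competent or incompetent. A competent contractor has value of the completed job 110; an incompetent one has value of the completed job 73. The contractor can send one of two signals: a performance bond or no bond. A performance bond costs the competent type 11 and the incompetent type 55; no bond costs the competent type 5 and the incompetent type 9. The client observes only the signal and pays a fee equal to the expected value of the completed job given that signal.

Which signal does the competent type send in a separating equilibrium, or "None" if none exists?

bond

Try competent → bond, incompetent → no bond:
  If types separate, bond earns payment 110 and no bond earns 73.
  Competent: bond gives 110 − 11 = 99; no bond gives 73 − 5 = 68. No deviation. ✓
  Incompetent: no bond gives 73 − 9 = 64; bond gives 110 − 55 = 55. No deviation. ✓
Both hold — the competent type sends bond.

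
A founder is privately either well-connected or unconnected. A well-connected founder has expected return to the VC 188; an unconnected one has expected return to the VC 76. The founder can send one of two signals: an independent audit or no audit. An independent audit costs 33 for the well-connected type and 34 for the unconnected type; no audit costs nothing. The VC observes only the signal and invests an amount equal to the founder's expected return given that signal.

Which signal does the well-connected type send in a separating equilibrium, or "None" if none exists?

Try well-connected → audit, unconnected → no audit:
  Under separation the VC infers type exactly: audit → well-connected (pays 188), no audit → unconnected (pays 76).
  Well-connected: audit gives 188 − 33 = 155; no audit gives 76 − 0 = 76. No deviation. ✓
  Unconnected: no audit gives 76 − 0 = 76; audit gives 188 − 34 = 154. Would deviate. ✗
Try well-connected → no audit, unconnected → audit:
  Under separation the VC infers type exactly: no audit → well-connected (pays 188), audit → unconnected (pays 76).
  Well-connected: no audit gives 188 − 0 = 188; audit gives 76 − 33 = 43. No deviation. ✓
  Unconnected: audit gives 76 − 34 = 42; no audit gives 188 − 0 = 188. Would deviate. ✗
Neither assignment is incentive-compatible.

None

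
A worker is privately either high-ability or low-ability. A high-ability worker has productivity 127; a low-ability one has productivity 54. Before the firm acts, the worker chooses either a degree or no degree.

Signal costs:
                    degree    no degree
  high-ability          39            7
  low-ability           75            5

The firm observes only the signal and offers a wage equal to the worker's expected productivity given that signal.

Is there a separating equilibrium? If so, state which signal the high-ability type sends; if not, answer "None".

Try high-ability → degree, low-ability → no degree:
  If types separate, degree earns payment 127 and no degree earns 54.
  High-ability: degree gives 127 − 39 = 88; no degree gives 54 − 7 = 47. No deviation. ✓
  Low-ability: no degree gives 54 − 5 = 49; degree gives 127 − 75 = 52. Would deviate. ✗
Try high-ability → no degree, low-ability → degree:
  If types separate, no degree earns payment 127 and degree earns 54.
  High-ability: no degree gives 127 − 7 = 120; degree gives 54 − 39 = 15. No deviation. ✓
  Low-ability: degree gives 54 − 75 = -21; no degree gives 127 − 5 = 122. Would deviate. ✗
Neither assignment is incentive-compatible.

None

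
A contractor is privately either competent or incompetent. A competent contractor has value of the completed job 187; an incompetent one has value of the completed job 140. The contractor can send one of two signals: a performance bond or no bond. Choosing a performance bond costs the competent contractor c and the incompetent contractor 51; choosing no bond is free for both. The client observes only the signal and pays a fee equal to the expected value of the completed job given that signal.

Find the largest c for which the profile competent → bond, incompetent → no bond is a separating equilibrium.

Under separation: bond → competent (pays 187); no bond → incompetent (pays 140).
Incompetent: 140 − 0 = 140 ≥ 187 − 51 = 136. Holds regardless of c. ✓
Competent: 187 − c ≥ 140 − 0, so c ≤ 187 − 140 = 47.

47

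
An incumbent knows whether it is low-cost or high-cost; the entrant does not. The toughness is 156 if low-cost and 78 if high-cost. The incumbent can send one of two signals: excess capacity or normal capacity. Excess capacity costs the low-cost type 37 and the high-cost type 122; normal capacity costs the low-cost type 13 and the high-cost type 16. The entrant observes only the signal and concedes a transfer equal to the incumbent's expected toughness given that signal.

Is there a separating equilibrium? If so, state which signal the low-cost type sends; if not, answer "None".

Try low-cost → excess capacity, high-cost → normal capacity:
  If types separate, excess capacity earns payment 156 and normal capacity earns 78.
  Low-cost: excess capacity gives 156 − 37 = 119; normal capacity gives 78 − 13 = 65. No deviation. ✓
  High-cost: normal capacity gives 78 − 16 = 62; excess capacity gives 156 − 122 = 34. No deviation. ✓
Both hold — the low-cost type sends excess capacity.

excess capacity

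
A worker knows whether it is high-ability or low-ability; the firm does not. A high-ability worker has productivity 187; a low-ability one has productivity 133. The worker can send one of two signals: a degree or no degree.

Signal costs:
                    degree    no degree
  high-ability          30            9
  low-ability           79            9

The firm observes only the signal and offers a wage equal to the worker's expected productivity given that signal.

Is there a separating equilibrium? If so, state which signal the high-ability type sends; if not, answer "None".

degree

Try high-ability → degree, low-ability → no degree:
  If types separate, degree earns payment 187 and no degree earns 133.
  High-ability: degree gives 187 − 30 = 157; no degree gives 133 − 9 = 124. No deviation. ✓
  Low-ability: no degree gives 133 − 9 = 124; degree gives 187 − 79 = 108. No deviation. ✓
Both hold — the high-ability type sends degree.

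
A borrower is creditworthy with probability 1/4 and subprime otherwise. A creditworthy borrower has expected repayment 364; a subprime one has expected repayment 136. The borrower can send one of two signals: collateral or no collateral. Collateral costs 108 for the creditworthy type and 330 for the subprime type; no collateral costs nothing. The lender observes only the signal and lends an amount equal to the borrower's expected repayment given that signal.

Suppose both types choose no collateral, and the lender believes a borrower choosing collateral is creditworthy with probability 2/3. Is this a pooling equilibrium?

At the pooled signal (no collateral) the lender holds the prior 1/4 and pays 1/4·364 + 3/4·136 = 193. Off-path (collateral) belief 2/3 gives 2/3·364 + 1/3·136 = 288.
Creditworthy: no collateral gives 193 − 0 = 193; collateral gives 288 − 108 = 180. Stays. ✓
Subprime: no collateral gives 193 − 0 = 193; collateral gives 288 − 330 = -42. Stays. ✓

Yes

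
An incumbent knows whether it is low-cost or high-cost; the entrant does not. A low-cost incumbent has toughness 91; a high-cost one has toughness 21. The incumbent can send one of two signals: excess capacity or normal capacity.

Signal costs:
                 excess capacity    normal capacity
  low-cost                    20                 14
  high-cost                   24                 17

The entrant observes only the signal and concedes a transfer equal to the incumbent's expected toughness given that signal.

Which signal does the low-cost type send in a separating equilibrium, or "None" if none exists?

Try low-cost → excess capacity, high-cost → normal capacity:
  If types separate, excess capacity earns payment 91 and normal capacity earns 21.
  Low-cost: excess capacity gives 91 − 20 = 71; normal capacity gives 21 − 14 = 7. No deviation. ✓
  High-cost: normal capacity gives 21 − 17 = 4; excess capacity gives 91 − 24 = 67. Would deviate. ✗
Try low-cost → normal capacity, high-cost → excess capacity:
  If types separate, normal capacity earns payment 91 and excess capacity earns 21.
  Low-cost: normal capacity gives 91 − 14 = 77; excess capacity gives 21 − 20 = 1. No deviation. ✓
  High-cost: excess capacity gives 21 − 24 = -3; normal capacity gives 91 − 17 = 74. Would deviate. ✗
Neither assignment is incentive-compatible.

None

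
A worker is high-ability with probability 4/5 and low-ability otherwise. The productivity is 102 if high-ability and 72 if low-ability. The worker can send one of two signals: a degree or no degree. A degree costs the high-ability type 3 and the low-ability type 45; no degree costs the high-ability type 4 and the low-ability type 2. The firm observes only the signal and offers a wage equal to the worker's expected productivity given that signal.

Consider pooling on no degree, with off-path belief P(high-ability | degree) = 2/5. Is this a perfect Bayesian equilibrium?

Yes

On the equilibrium path (no degree) the firm holds the prior 4/5 and pays 4/5·102 + 1/5·72 = 96. Off-path (degree) belief 2/5 gives 2/5·102 + 3/5·72 = 84.
High-ability: no degree gives 96 − 4 = 92; degree gives 84 − 3 = 81. Stays. ✓
Low-ability: no degree gives 96 − 2 = 94; degree gives 84 − 45 = 39. Stays. ✓
Beliefs are Bayes-consistent on-path and both types best-respond.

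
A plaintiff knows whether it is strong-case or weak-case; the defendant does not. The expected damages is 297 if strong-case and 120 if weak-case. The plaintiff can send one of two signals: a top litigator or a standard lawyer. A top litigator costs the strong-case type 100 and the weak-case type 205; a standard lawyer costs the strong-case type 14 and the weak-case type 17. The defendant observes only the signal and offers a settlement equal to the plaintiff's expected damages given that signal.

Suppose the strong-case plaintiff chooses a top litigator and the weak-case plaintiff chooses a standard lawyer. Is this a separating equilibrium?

Under separation the defendant infers type exactly: top litigator → strong-case (pays 297), standard lawyer → weak-case (pays 120).
Strong-case: top litigator gives 297 − 100 = 197; standard lawyer gives 120 − 14 = 106. No deviation. ✓
Weak-case: standard lawyer gives 120 − 17 = 103; top litigator gives 297 − 205 = 92. No deviation. ✓
Both incentive constraints hold.

Yes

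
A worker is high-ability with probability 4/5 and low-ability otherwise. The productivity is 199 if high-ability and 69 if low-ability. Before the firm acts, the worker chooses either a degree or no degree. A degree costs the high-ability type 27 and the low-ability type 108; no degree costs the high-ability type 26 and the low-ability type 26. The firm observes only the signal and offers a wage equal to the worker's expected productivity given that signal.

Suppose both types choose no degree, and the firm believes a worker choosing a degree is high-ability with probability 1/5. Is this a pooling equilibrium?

Yes

At the pooled signal (no degree) the firm holds the prior 4/5 and pays 4/5·199 + 1/5·69 = 173. Off-path (degree) belief 1/5 gives 1/5·199 + 4/5·69 = 95.
High-ability: no degree gives 173 − 26 = 147; degree gives 95 − 27 = 68. Stays. ✓
Low-ability: no degree gives 173 − 26 = 147; degree gives 95 − 108 = -13. Stays. ✓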